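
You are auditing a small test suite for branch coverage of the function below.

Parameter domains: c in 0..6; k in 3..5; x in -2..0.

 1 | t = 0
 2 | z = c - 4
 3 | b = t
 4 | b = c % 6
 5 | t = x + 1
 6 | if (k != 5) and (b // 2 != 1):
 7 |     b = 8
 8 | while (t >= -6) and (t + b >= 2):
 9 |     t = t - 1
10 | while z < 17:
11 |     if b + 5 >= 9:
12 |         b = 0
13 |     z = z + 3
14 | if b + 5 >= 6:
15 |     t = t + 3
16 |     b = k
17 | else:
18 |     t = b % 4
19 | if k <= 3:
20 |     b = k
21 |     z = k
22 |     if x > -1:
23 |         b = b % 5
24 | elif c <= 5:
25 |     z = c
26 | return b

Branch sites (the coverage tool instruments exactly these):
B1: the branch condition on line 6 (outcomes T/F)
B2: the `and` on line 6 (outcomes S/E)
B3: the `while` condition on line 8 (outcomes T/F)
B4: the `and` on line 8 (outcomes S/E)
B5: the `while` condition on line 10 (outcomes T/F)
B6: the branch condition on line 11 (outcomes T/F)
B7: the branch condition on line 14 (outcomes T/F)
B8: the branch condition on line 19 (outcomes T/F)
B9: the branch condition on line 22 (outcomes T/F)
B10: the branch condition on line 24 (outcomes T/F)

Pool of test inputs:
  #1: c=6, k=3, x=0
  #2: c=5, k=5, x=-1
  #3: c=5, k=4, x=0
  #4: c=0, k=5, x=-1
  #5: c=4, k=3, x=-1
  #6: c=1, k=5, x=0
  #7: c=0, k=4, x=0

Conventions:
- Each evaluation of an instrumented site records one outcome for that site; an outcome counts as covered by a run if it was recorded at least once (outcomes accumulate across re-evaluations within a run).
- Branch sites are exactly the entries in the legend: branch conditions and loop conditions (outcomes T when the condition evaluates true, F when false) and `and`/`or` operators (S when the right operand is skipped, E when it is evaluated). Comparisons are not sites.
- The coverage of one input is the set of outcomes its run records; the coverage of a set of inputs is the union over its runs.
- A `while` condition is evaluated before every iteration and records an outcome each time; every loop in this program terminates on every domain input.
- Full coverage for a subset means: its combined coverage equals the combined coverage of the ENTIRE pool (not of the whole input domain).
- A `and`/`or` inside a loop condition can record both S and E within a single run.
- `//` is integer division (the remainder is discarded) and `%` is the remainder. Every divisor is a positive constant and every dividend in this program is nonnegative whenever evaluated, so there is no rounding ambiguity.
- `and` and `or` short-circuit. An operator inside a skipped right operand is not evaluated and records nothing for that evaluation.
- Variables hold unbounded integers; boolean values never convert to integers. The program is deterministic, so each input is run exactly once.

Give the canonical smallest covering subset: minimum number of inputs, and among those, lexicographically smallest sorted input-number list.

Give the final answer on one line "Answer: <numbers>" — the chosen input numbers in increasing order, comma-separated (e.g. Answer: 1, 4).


run #1 (c=6, k=3, x=0) runs B2->E, B1->T, B4->E, B3->T, B4->E, B3->T, B4->E, B3->T, B4->E, B3->T, B4->E, B3->T, B4->E, B3->T, ...; records B1=T, B2=E, B3=T, B3=F, B4=S, B4=E, B5=T, B5=F, B6=T, B6=F, B7=F, B8=T, B9=T
run #2 (c=5, k=5, x=-1) runs B2->S, B1->F, B4->E, B3->T, B4->E, B3->T, B4->E, B3->T, B4->E, B3->T, B4->E, B3->F, B5->T, B6->T, ...; records B1=F, B2=S, B3=T, B3=F, B4=E, B5=T, B5=F, B6=T, B6=F, B7=F, B8=F, B10=T
run #3 (c=5, k=4, x=0) runs B2->E, B1->T, B4->E, B3->T, B4->E, B3->T, B4->E, B3->T, B4->E, B3->T, B4->E, B3->T, B4->E, B3->T, ...; records B1=T, B2=E, B3=T, B3=F, B4=S, B4=E, B5=T, B5=F, B6=T, B6=F, B7=F, B8=F, B10=T
run #4 (c=0, k=5, x=-1) runs B2->S, B1->F, B4->E, B3->F, B5->T, B6->F, B5->T, B6->F, B5->T, B6->F, B5->T, B6->F, B5->T, B6->F, ...; records B1=F, B2=S, B3=F, B4=E, B5=T, B5=F, B6=F, B7=F, B8=F, B10=T
run #5 (c=4, k=3, x=-1) runs B2->E, B1->T, B4->E, B3->T, B4->E, B3->T, B4->E, B3->T, B4->E, B3->T, B4->E, B3->T, B4->E, B3->T, ...; records B1=T, B2=E, B3=T, B3=F, B4=S, B4=E, B5=T, B5=F, B6=T, B6=F, B7=F, B8=T, B9=F
run #6 (c=1, k=5, x=0) runs B2->S, B1->F, B4->E, B3->T, B4->E, B3->F, B5->T, B6->F, B5->T, B6->F, B5->T, B6->F, B5->T, B6->F, ...; records B1=F, B2=S, B3=T, B3=F, B4=E, B5=T, B5=F, B6=F, B7=T, B8=F, B10=T
run #7 (c=0, k=4, x=0) runs B2->E, B1->T, B4->E, B3->T, B4->E, B3->T, B4->E, B3->T, B4->E, B3->T, B4->E, B3->T, B4->E, B3->T, ...; records B1=T, B2=E, B3=T, B3=F, B4=S, B4=E, B5=T, B5=F, B6=T, B6=F, B7=F, B8=F, B10=T
the full pool covers 19 outcomes: B1=T, B1=F, B2=S, B2=E, B3=T, B3=F, B4=S, B4=E, B5=T, B5=F, B6=T, B6=F, B7=T, B7=F, B8=T, B8=F, B9=T, B9=F, B10=T
checked all size-1 subsets: none covers 19 outcomes (max 13/19)
checked all size-2 subsets: none covers 19 outcomes (max 18/19)
at size 3, {1, 5, 6} reaches all 19 outcomes; every lexicographically earlier size-3 subset fails
Answer: 1, 5, 6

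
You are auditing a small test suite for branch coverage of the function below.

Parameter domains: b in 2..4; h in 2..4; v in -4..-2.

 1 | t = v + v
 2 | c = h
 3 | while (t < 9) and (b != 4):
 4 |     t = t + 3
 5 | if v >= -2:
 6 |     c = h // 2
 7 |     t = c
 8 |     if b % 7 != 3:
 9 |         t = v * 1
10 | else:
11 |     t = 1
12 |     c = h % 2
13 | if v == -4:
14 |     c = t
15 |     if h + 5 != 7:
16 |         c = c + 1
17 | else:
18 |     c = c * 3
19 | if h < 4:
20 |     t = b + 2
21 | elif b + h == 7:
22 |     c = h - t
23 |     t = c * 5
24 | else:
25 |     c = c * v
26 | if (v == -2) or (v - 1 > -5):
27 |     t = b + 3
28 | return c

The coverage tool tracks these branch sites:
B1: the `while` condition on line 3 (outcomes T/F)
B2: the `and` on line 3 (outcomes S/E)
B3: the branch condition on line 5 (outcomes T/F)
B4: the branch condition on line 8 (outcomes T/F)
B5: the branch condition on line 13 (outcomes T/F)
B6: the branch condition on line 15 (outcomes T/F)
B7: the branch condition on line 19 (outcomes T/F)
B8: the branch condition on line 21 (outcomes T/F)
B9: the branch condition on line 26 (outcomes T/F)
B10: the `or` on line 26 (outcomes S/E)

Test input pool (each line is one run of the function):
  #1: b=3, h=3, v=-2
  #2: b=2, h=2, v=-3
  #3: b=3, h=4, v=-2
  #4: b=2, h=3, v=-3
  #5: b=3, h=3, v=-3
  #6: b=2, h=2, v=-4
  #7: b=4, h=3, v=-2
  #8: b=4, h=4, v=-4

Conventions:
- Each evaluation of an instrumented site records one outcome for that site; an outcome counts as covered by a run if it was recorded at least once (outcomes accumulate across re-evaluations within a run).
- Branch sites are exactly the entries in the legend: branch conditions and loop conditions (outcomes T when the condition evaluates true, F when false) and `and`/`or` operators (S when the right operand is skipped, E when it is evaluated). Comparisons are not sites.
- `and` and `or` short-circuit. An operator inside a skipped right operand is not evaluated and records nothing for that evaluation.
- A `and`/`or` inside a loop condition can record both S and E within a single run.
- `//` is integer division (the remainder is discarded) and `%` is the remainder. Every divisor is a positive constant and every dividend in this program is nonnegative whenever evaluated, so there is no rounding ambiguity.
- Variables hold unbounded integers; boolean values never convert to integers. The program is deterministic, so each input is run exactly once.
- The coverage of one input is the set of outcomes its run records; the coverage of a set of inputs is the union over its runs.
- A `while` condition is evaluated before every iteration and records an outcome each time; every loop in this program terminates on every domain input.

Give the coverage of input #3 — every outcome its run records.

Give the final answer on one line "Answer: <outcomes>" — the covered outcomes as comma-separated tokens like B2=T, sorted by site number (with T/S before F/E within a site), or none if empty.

Simulating input #3 (b=3, h=4, v=-2) step by step:
  B2->E, B1->T, B2->E, B1->T, B2->E, B1->T, B2->E, B1->T, B2->E, B1->T
  B2->S, B1->F, B3->T, B4->F, B5->F, B7->F, B8->T, B10->S, B9->T
as a set, this run covers: B1=T, B1=F, B2=S, B2=E, B3=T, B4=F, B5=F, B7=F, B8=T, B9=T, B10=S

Answer: B1=T, B1=F, B2=S, B2=E, B3=T, B4=F, B5=F, B7=F, B8=T, B9=T, B10=S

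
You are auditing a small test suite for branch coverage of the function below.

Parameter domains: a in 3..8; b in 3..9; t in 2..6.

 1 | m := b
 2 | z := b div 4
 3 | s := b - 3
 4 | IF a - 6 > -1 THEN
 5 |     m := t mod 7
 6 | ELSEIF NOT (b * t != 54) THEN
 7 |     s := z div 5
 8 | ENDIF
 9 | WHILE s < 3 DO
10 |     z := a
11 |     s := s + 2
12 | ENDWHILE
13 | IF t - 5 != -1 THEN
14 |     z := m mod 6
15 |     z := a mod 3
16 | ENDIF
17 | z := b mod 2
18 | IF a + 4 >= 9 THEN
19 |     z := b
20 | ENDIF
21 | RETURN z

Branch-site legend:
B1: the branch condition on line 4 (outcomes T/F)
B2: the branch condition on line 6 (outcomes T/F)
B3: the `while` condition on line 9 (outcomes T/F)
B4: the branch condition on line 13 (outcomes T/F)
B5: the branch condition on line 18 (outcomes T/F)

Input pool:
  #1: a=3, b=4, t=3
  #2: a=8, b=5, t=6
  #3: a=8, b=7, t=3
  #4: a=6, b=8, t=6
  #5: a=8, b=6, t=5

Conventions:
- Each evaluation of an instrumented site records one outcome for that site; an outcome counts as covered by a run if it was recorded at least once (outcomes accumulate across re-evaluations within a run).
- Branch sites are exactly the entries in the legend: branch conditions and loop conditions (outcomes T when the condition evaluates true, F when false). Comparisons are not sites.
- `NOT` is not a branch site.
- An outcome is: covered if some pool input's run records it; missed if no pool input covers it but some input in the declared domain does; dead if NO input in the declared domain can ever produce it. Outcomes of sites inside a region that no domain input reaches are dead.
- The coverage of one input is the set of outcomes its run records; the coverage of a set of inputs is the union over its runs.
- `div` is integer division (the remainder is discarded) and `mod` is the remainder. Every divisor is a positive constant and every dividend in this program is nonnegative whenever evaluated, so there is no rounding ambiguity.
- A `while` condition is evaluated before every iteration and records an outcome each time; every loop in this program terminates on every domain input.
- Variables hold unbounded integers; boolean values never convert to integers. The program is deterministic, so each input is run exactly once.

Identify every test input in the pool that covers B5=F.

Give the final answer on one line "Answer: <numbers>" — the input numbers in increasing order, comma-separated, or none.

input #1 (a=3, b=4, t=3): hits B5=F
input #2 (a=8, b=5, t=6): never hits B5=F
input #3 (a=8, b=7, t=3): never hits B5=F
input #4 (a=6, b=8, t=6): never hits B5=F
input #5 (a=8, b=6, t=5): never hits B5=F

Answer: 1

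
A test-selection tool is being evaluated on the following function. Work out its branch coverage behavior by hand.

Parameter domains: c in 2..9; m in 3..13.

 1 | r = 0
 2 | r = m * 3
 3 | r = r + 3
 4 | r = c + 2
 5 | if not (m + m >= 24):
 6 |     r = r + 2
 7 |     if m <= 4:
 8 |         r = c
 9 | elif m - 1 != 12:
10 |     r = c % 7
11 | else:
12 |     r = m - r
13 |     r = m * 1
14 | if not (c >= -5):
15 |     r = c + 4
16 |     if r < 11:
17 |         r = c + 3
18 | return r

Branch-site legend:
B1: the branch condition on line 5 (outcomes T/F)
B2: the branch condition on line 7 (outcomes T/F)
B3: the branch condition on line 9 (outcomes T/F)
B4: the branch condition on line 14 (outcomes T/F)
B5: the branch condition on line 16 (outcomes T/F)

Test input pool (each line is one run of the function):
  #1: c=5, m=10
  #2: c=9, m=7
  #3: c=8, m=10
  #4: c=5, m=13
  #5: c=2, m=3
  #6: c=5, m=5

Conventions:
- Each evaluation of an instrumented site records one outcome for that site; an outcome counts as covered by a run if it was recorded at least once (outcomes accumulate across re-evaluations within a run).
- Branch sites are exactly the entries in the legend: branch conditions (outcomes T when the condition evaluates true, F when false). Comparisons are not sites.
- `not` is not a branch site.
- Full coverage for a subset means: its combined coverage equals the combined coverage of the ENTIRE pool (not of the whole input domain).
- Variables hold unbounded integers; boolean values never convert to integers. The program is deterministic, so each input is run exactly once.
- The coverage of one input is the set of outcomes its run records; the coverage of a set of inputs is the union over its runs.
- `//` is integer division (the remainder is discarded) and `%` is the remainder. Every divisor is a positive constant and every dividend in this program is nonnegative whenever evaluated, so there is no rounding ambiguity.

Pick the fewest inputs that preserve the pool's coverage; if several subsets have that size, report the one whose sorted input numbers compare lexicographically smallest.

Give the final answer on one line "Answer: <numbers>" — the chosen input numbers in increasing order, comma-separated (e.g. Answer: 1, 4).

input #1, c=5, m=10: events B1->T, B2->F, B4->F; outcomes B1=T, B2=F, B4=F
input #2, c=9, m=7: events B1->T, B2->F, B4->F; outcomes B1=T, B2=F, B4=F
input #3, c=8, m=10: events B1->T, B2->F, B4->F; outcomes B1=T, B2=F, B4=F
input #4, c=5, m=13: events B1->F, B3->F, B4->F; outcomes B1=F, B3=F, B4=F
input #5, c=2, m=3: events B1->T, B2->T, B4->F; outcomes B1=T, B2=T, B4=F
input #6, c=5, m=5: events B1->T, B2->F, B4->F; outcomes B1=T, B2=F, B4=F
together the pool reaches 6 outcomes: B1=T, B1=F, B2=T, B2=F, B3=F, B4=F
every size-1 subset falls short of the 6 outcomes (best: 3/6)
every size-2 subset falls short of the 6 outcomes (best: 5/6)
at size 3, {1, 4, 5} reaches all 6 outcomes; every lexicographically earlier size-3 subset fails

Answer: 1, 4, 5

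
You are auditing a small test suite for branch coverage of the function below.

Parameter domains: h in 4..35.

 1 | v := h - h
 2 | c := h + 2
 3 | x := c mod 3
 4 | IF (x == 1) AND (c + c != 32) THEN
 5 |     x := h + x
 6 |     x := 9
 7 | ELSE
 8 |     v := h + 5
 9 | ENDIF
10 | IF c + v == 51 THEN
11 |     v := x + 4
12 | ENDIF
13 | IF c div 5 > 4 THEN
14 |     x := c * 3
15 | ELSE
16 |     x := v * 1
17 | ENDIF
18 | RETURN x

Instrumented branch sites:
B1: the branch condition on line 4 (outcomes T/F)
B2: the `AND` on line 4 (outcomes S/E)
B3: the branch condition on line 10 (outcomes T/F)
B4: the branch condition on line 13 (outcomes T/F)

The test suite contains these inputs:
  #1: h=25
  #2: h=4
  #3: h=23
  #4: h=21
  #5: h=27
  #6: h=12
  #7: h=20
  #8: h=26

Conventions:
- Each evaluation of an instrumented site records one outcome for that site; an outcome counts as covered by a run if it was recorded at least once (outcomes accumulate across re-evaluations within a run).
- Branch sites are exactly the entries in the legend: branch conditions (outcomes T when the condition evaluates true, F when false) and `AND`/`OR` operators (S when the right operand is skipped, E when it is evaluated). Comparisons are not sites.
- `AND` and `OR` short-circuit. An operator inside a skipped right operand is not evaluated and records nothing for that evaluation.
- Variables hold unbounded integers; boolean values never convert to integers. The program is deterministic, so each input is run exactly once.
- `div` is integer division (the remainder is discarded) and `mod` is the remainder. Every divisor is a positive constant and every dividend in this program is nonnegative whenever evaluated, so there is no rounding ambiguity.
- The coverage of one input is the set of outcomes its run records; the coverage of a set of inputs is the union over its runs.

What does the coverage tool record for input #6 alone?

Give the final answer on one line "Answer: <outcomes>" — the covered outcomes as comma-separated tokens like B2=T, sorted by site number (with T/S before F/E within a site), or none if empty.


Event log for input #6 (h=12):
  B2->S, B1->F, B3->F, B4->F
as a set, this run covers: B1=F, B2=S, B3=F, B4=F
Answer: B1=F, B2=S, B3=F, B4=F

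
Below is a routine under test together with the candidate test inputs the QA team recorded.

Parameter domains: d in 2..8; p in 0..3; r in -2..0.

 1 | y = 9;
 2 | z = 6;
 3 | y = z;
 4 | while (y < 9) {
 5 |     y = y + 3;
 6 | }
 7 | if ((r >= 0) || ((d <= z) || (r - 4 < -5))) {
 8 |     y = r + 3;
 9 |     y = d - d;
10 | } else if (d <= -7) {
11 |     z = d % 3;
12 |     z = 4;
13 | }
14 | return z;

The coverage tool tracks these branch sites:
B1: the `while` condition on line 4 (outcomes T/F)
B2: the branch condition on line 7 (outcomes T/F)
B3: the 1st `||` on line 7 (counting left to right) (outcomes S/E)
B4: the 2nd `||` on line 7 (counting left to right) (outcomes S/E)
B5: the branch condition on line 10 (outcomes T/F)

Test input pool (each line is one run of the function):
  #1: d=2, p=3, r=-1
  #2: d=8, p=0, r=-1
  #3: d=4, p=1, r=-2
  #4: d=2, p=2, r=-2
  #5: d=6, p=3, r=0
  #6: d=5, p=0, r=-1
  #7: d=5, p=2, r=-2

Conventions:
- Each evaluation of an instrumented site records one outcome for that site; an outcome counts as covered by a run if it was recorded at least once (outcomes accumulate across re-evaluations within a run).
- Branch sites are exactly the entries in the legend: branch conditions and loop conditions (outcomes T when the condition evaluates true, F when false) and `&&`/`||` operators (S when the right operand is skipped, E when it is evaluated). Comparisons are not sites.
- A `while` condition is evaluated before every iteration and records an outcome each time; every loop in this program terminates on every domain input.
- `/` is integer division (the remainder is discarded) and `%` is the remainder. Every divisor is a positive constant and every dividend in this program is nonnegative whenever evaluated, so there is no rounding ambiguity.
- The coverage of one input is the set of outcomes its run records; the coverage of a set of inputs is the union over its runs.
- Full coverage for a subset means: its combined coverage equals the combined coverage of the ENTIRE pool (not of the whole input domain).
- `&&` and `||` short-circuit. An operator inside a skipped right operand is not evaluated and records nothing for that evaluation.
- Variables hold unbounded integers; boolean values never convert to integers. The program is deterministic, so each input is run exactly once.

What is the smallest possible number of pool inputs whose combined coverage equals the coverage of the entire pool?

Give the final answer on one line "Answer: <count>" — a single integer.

run #1 (d=2, p=3, r=-1) runs B1->T, B1->F, B3->E, B4->S, B2->T; records B1=T, B1=F, B2=T, B3=E, B4=S
run #2 (d=8, p=0, r=-1) runs B1->T, B1->F, B3->E, B4->E, B2->F, B5->F; records B1=T, B1=F, B2=F, B3=E, B4=E, B5=F
run #3 (d=4, p=1, r=-2) runs B1->T, B1->F, B3->E, B4->S, B2->T; records B1=T, B1=F, B2=T, B3=E, B4=S
run #4 (d=2, p=2, r=-2) runs B1->T, B1->F, B3->E, B4->S, B2->T; records B1=T, B1=F, B2=T, B3=E, B4=S
run #5 (d=6, p=3, r=0) runs B1->T, B1->F, B3->S, B2->T; records B1=T, B1=F, B2=T, B3=S
run #6 (d=5, p=0, r=-1) runs B1->T, B1->F, B3->E, B4->S, B2->T; records B1=T, B1=F, B2=T, B3=E, B4=S
run #7 (d=5, p=2, r=-2) runs B1->T, B1->F, B3->E, B4->S, B2->T; records B1=T, B1=F, B2=T, B3=E, B4=S
the full pool covers 9 outcomes: B1=T, B1=F, B2=T, B2=F, B3=S, B3=E, B4=S, B4=E, B5=F
no size-1 subset reaches all 9 outcomes (best union: 6/9)
no size-2 subset reaches all 9 outcomes (best union: 8/9)
size 3: inputs {1, 2, 5} cover all 9 outcomes, and no lexicographically smaller subset of this size does

Answer: 3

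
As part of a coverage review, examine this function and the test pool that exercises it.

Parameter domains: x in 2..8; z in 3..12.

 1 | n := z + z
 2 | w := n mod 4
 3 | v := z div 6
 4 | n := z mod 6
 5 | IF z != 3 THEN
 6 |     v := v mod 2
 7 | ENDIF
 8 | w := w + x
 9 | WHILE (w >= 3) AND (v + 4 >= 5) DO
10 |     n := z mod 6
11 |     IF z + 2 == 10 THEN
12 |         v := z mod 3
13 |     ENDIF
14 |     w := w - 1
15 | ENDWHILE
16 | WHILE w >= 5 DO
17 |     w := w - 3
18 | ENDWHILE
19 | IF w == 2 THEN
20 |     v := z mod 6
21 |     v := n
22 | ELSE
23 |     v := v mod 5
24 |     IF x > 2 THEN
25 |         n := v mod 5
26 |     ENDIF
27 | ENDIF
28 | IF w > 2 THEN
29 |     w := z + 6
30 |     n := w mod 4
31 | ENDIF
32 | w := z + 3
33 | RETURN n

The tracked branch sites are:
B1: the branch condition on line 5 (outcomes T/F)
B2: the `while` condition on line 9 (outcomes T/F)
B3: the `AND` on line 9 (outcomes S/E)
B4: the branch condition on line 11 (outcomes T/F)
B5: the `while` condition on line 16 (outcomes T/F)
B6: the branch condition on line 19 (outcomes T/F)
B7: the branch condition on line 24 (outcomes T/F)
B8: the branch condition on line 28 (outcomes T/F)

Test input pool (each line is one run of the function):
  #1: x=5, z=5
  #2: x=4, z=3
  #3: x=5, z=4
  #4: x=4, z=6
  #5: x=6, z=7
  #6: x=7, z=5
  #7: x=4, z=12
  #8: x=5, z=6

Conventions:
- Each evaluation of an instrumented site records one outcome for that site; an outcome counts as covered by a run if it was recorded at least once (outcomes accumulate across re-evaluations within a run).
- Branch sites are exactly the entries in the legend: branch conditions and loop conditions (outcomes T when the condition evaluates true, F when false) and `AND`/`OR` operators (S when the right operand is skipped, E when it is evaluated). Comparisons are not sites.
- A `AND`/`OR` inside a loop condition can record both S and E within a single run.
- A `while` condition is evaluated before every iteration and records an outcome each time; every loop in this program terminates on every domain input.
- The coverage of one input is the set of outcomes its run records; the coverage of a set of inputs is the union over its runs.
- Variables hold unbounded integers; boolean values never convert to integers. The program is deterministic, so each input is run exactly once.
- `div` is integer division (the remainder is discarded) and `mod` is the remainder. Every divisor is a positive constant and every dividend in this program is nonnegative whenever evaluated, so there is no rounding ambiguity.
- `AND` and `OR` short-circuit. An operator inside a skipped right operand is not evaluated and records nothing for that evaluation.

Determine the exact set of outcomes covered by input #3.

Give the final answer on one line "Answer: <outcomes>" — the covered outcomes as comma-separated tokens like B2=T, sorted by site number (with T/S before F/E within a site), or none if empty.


Tracing the run of input #3 (x=5, z=4):
  B1->T, B3->E, B2->F, B5->T, B5->F, B6->T, B8->F
deduplicating events, the covered set is: B1=T, B2=F, B3=E, B5=T, B5=F, B6=T, B8=F
Answer: B1=T, B2=F, B3=E, B5=T, B5=F, B6=T, B8=F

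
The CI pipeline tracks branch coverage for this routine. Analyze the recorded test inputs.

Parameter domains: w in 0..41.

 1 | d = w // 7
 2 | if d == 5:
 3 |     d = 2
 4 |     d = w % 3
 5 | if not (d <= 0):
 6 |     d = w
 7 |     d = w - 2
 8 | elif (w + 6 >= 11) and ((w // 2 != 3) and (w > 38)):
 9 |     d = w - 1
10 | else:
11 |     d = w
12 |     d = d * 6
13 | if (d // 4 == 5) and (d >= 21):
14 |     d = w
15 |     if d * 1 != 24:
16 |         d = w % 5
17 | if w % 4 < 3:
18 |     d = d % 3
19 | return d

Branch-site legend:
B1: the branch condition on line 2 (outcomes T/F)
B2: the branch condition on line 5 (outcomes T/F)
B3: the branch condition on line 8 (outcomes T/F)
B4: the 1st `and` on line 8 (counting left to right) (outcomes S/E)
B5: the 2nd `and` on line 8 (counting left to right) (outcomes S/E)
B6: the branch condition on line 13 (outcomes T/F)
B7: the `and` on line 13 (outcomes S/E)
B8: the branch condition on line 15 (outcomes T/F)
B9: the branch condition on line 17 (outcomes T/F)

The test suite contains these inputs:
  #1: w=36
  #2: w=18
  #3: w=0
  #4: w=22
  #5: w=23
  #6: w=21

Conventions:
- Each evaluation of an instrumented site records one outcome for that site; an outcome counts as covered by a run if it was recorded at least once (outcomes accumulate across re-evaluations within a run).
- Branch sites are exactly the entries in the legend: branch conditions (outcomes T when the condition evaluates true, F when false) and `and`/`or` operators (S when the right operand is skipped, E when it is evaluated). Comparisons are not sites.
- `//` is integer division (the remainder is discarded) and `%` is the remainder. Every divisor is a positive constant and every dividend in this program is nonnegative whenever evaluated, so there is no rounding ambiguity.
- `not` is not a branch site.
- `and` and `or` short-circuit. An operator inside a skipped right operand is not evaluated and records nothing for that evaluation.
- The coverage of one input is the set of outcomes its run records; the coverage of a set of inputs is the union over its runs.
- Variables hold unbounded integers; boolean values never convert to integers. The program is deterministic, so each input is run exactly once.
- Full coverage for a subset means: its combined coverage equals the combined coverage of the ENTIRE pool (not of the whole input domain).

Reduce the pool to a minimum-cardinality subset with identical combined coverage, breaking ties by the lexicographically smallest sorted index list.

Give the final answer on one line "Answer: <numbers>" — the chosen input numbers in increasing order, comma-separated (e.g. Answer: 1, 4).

test 1 (w=36) fires B1->T, B2->F, B4->E, B5->E, B3->F, B7->S, B6->F, B9->T; hits B1=T, B2=F, B3=F, B4=E, B5=E, B6=F, B7=S, B9=T
test 2 (w=18) fires B1->F, B2->T, B7->S, B6->F, B9->T; hits B1=F, B2=T, B6=F, B7=S, B9=T
test 3 (w=0) fires B1->F, B2->F, B4->S, B3->F, B7->S, B6->F, B9->T; hits B1=F, B2=F, B3=F, B4=S, B6=F, B7=S, B9=T
test 4 (w=22) fires B1->F, B2->T, B7->E, B6->F, B9->T; hits B1=F, B2=T, B6=F, B7=E, B9=T
test 5 (w=23) fires B1->F, B2->T, B7->E, B6->T, B8->T, B9->F; hits B1=F, B2=T, B6=T, B7=E, B8=T, B9=F
test 6 (w=21) fires B1->F, B2->T, B7->S, B6->F, B9->T; hits B1=F, B2=T, B6=F, B7=S, B9=T
together the pool reaches 15 outcomes: B1=T, B1=F, B2=T, B2=F, B3=F, B4=S, B4=E, B5=E, B6=T, B6=F, B7=S, B7=E, B8=T, B9=T, B9=F
size 1 is not enough: best union over all size-1 subsets is 8/15
size 2 is not enough: best union over all size-2 subsets is 14/15
the canonical winner is {1, 3, 5}: size 3, full 15-outcome coverage, earliest index list among size-3 covers

Answer: 1, 3, 5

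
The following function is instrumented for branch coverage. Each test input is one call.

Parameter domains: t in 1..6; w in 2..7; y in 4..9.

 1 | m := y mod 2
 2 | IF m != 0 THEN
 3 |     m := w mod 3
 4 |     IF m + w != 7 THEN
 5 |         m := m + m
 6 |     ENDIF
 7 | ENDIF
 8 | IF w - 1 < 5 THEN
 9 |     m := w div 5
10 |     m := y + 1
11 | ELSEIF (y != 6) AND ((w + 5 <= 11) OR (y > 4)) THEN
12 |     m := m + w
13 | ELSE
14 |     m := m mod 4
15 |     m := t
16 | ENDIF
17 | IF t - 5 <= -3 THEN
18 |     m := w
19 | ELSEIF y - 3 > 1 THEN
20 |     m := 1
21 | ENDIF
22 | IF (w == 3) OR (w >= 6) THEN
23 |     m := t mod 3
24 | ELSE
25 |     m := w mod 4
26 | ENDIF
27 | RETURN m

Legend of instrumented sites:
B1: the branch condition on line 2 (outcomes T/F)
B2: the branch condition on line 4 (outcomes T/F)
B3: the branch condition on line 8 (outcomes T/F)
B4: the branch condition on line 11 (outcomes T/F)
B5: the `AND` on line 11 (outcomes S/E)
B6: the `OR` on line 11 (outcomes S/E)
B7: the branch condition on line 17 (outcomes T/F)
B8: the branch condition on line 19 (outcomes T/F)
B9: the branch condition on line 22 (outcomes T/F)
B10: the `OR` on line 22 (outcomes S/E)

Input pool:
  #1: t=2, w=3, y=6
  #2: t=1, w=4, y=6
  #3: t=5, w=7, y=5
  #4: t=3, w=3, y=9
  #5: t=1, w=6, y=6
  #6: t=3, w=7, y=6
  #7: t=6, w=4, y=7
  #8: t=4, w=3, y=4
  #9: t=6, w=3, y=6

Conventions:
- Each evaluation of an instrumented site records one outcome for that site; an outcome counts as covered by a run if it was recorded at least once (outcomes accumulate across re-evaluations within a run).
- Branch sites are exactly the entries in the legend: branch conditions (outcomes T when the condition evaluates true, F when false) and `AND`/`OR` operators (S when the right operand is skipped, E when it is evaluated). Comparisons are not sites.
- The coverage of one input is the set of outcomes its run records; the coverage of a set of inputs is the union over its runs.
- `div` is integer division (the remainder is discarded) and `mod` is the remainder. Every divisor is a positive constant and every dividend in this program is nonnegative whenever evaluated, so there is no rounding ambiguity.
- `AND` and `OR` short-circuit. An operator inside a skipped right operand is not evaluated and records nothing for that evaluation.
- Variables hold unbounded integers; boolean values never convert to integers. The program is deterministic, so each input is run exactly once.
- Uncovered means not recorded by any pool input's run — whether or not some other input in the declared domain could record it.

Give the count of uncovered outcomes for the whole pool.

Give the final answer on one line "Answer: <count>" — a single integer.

input #1 (t=2, w=3, y=6): covers B1=F, B3=T, B7=T, B9=T, B10=S
input #2 (t=1, w=4, y=6): covers B1=F, B3=T, B7=T, B9=F, B10=E
input #3 (t=5, w=7, y=5): covers B1=T, B2=T, B3=F, B4=T, B5=E, B6=E, B7=F, B8=T, B9=T, B10=E
input #4 (t=3, w=3, y=9): covers B1=T, B2=T, B3=T, B7=F, B8=T, B9=T, B10=S
input #5 (t=1, w=6, y=6): covers B1=F, B3=F, B4=F, B5=S, B7=T, B9=T, B10=E
input #6 (t=3, w=7, y=6): covers B1=F, B3=F, B4=F, B5=S, B7=F, B8=T, B9=T, B10=E
input #7 (t=6, w=4, y=7): covers B1=T, B2=T, B3=T, B7=F, B8=T, B9=F, B10=E
input #8 (t=4, w=3, y=4): covers B1=F, B3=T, B7=F, B8=F, B9=T, B10=S
input #9 (t=6, w=3, y=6): covers B1=F, B3=T, B7=F, B8=T, B9=T, B10=S
union over the pool: B1=T, B1=F, B2=T, B3=T, B3=F, B4=T, B4=F, B5=S, B5=E, B6=E, B7=T, B7=F, B8=T, B8=F, B9=T, B9=F, B10=S, B10=E
uncovered (2 of 20): B2=F, B6=S

Answer: 2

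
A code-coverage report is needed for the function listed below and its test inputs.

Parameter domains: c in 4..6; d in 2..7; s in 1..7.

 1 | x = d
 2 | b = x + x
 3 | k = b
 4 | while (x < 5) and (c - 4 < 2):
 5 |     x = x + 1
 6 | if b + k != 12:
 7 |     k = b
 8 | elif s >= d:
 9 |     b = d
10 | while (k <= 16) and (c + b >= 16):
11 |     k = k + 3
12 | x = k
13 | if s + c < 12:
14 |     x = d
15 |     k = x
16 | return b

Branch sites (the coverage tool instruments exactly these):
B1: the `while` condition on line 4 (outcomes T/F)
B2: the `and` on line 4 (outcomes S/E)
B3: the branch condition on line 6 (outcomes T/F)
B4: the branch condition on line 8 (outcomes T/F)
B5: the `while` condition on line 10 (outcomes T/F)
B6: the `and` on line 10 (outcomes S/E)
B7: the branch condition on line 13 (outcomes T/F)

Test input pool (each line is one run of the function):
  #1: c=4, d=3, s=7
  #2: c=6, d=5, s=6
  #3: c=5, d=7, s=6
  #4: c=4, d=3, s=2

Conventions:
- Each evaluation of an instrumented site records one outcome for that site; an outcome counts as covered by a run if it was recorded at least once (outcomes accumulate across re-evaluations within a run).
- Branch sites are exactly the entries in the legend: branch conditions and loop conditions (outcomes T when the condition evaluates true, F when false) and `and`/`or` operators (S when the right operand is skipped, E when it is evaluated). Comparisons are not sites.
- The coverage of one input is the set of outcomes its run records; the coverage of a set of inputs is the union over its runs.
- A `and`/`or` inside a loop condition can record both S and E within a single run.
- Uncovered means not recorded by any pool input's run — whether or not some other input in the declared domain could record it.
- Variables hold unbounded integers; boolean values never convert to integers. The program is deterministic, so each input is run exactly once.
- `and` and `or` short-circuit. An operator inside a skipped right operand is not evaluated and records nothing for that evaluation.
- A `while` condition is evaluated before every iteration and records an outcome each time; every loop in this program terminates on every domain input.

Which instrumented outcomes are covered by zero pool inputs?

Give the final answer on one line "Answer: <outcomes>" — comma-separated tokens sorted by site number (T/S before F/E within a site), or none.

run #1 (c=4, d=3, s=7) runs B2->E, B1->T, B2->E, B1->T, B2->S, B1->F, B3->F, B4->T, B6->E, B5->F, B7->T; records B1=T, B1=F, B2=S, B2=E, B3=F, B4=T, B5=F, B6=E, B7=T
run #2 (c=6, d=5, s=6) runs B2->S, B1->F, B3->T, B6->E, B5->T, B6->E, B5->T, B6->E, B5->T, B6->S, B5->F, B7->F; records B1=F, B2=S, B3=T, B5=T, B5=F, B6=S, B6=E, B7=F
run #3 (c=5, d=7, s=6) runs B2->S, B1->F, B3->T, B6->E, B5->T, B6->S, B5->F, B7->T; records B1=F, B2=S, B3=T, B5=T, B5=F, B6=S, B6=E, B7=T
run #4 (c=4, d=3, s=2) runs B2->E, B1->T, B2->E, B1->T, B2->S, B1->F, B3->F, B4->F, B6->E, B5->F, B7->T; records B1=T, B1=F, B2=S, B2=E, B3=F, B4=F, B5=F, B6=E, B7=T
union over the pool: B1=T, B1=F, B2=S, B2=E, B3=T, B3=F, B4=T, B4=F, B5=T, B5=F, B6=S, B6=E, B7=T, B7=F
uncovered (0 of 14): none

Answer: none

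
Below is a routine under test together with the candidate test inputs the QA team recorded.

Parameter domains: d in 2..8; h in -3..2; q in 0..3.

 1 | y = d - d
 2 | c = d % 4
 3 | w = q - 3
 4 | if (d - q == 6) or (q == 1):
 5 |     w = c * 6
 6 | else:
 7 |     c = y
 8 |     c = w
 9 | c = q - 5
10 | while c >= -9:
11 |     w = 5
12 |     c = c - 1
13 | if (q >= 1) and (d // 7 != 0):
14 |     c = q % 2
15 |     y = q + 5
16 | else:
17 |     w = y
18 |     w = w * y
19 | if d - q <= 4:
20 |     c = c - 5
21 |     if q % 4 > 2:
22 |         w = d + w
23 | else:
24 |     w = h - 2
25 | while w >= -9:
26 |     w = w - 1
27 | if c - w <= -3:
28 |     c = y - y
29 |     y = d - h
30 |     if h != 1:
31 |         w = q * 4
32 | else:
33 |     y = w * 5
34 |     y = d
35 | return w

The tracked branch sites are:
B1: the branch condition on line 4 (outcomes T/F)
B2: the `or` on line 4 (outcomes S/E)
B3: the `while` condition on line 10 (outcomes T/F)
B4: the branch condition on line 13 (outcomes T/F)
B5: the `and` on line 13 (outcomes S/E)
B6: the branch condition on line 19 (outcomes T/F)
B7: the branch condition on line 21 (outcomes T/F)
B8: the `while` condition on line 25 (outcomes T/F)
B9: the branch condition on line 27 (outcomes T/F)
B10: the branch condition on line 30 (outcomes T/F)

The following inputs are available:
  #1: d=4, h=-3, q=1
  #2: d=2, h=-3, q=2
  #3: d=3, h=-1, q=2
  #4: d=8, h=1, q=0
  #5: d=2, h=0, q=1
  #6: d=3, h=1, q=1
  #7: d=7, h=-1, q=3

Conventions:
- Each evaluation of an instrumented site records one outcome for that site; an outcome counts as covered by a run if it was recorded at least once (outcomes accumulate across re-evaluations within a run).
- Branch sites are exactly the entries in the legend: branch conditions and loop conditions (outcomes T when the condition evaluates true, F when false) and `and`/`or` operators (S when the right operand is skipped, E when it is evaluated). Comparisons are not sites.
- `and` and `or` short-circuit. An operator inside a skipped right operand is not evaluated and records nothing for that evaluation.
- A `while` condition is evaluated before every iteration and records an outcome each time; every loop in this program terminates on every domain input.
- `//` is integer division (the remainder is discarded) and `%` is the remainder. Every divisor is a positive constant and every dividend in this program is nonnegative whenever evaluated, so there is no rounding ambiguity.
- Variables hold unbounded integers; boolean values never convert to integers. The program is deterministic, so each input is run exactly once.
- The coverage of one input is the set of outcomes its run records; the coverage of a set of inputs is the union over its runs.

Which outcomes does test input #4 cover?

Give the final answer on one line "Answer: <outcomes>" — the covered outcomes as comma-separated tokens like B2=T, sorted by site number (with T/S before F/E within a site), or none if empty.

Event log for input #4 (d=8, h=1, q=0):
  B2->E, B1->F, B3->T, B3->T, B3->T, B3->T, B3->T, B3->F, B5->S, B4->F
  B6->F, B8->T, B8->T, B8->T, B8->T, B8->T, B8->T, B8->T, B8->T, B8->T
  B8->F, B9->F
distinct outcomes covered: B1=F, B2=E, B3=T, B3=F, B4=F, B5=S, B6=F, B8=T, B8=F, B9=F

Answer: B1=F, B2=E, B3=T, B3=F, B4=F, B5=S, B6=F, B8=T, B8=F, B9=F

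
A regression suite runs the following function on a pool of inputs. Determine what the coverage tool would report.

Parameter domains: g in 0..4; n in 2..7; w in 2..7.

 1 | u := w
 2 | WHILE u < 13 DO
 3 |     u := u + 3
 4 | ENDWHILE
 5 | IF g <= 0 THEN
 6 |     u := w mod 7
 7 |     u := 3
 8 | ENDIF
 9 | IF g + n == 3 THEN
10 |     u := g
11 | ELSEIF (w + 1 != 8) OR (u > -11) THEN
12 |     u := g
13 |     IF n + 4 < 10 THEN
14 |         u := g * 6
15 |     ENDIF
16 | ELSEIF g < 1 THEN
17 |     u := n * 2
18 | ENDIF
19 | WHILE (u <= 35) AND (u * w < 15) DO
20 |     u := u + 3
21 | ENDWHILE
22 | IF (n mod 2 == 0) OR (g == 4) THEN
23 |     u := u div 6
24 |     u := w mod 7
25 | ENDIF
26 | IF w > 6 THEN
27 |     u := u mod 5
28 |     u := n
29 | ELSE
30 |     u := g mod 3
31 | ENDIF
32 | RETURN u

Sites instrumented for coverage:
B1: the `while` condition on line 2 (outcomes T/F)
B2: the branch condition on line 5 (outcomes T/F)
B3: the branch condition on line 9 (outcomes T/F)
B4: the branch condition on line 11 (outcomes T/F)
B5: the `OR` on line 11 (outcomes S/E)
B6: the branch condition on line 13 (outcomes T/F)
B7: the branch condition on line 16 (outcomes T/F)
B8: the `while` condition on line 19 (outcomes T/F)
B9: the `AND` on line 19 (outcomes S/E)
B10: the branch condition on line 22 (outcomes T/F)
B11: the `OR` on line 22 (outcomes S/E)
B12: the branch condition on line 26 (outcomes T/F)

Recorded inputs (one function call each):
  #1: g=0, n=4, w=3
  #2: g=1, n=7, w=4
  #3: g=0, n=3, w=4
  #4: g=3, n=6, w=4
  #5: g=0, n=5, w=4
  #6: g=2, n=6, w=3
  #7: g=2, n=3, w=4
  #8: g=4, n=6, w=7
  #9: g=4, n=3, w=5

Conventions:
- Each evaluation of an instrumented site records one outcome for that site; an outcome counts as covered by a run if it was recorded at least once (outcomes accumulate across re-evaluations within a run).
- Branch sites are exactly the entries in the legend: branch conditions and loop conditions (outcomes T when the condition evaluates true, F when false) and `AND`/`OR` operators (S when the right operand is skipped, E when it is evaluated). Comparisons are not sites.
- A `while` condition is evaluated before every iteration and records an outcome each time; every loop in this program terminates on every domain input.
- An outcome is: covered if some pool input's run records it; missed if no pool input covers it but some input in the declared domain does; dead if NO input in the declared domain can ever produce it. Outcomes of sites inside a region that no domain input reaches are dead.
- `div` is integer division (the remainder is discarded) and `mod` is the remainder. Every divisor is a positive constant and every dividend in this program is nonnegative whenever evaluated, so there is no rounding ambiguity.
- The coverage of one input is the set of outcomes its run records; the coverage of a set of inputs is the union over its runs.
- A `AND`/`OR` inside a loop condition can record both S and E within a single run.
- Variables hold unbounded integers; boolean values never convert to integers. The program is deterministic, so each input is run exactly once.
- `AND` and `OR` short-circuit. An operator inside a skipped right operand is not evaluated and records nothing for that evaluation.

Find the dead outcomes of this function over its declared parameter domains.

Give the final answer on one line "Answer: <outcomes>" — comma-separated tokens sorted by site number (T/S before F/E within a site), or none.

checking every outcome against all 180 domain inputs:
  B4=F: no domain input ever produces it -> dead
  B7=T: no domain input ever produces it -> dead
  B7=F: no domain input ever produces it -> dead
  B9=S: no domain input ever produces it -> dead
  reachable outcomes have witnesses, e.g. B1=T (e.g. g=0, n=2, w=2), B1=F (e.g. g=0, n=2, w=2), B2=T (e.g. g=0, n=2, w=2), B2=F (e.g. g=1, n=2, w=2)

Answer: B4=F, B7=T, B7=F, B9=S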